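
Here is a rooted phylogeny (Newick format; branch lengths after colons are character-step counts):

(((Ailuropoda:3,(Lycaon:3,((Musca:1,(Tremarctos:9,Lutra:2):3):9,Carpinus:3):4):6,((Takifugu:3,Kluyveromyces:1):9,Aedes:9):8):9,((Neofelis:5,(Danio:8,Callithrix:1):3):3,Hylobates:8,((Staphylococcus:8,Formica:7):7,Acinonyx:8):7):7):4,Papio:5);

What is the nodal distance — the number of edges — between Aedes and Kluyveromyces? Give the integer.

The MRCA of Aedes and Kluyveromyces is the node subtending ((Takifugu,Kluyveromyces),Aedes).
From Aedes up to that node: 1 branch. From Kluyveromyces up to the same node: 2 branches. Total: 1 + 2 = 3.

3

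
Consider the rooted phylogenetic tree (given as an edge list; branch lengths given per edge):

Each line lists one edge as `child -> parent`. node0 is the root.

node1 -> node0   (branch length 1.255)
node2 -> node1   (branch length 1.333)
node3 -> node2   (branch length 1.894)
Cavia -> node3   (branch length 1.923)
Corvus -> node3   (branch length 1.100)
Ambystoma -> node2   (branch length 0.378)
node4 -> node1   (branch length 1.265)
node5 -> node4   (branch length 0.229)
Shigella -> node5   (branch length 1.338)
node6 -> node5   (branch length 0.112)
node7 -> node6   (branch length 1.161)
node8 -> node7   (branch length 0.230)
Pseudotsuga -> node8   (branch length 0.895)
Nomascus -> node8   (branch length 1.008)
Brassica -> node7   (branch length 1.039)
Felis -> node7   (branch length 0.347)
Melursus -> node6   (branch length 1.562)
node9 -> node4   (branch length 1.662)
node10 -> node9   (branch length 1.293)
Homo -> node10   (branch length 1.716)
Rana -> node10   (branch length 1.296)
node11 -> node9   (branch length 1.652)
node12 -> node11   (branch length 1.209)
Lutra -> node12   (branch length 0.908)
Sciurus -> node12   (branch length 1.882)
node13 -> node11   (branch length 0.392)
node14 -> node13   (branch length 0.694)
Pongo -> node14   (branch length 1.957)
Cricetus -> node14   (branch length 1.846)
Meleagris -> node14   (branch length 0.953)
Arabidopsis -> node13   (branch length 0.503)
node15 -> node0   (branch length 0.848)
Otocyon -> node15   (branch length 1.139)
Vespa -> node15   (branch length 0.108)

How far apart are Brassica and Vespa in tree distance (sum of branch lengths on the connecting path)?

6.017

The path runs Brassica → … → MRCA → … → Vespa; the MRCA is the root of the tree.
Branch lengths along that path: 1.039 + 1.161 + 0.112 + 0.229 + 1.265 + 1.255 + 0.848 + 0.108 = 6.017.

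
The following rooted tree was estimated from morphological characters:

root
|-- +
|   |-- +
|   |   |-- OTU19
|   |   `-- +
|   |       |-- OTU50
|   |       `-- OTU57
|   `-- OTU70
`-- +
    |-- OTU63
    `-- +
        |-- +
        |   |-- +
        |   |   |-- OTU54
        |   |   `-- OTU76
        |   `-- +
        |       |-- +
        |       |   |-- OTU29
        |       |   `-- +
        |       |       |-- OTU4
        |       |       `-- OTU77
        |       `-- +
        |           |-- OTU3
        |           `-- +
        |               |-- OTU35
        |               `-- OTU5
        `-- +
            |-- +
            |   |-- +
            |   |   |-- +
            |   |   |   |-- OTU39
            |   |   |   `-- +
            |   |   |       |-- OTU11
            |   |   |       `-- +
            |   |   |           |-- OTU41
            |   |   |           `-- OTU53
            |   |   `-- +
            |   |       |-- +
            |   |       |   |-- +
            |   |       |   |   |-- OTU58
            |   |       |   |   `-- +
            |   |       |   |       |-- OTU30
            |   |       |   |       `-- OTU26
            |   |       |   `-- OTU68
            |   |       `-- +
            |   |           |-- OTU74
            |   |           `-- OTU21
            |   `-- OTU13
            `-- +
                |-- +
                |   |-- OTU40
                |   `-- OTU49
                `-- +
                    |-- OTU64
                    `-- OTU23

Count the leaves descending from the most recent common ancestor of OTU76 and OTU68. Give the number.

23

The MRCA of OTU76 and OTU68 is the node subtending (((OTU54,OTU76),((OTU29,(OTU4,OTU77)),(OTU3,(OTU35,OTU5)))),((((OTU39,(OTU11,(OTU41,OTU53))),(((OTU58,(OTU30,OTU26)),OTU68),(OTU74,OTU21))),OTU13),((OTU40,OTU49),(OTU64,OTU23)))).
That clade contains 23 terminal taxa: OTU11, OTU13, OTU21, OTU23, OTU26, OTU29, OTU3, OTU30, OTU35, OTU39, OTU4, OTU40, OTU41, OTU49, OTU5, OTU53, OTU54, OTU58, OTU64, OTU68, OTU74, OTU76, OTU77.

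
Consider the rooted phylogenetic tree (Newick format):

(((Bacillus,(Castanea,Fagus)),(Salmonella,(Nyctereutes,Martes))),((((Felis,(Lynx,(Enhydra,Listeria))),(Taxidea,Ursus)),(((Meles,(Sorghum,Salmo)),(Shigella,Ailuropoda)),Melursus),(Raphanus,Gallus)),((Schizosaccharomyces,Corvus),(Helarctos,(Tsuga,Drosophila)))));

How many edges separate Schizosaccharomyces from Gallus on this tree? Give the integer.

6

The MRCA of Schizosaccharomyces and Gallus is the node subtending ((((Felis,(Lynx,(Enhydra,Listeria))),(Taxidea,Ursus)),(((Meles,(Sorghum,Salmo)),(Shigella,Ailuropoda)),Melursus),(Raphanus,Gallus)),((Schizosaccharomyces,Corvus),(Helarctos,(Tsuga,Drosophila)))).
From Schizosaccharomyces up to that node: 3 branches. From Gallus up to the same node: 3 branches. Total: 3 + 3 = 6.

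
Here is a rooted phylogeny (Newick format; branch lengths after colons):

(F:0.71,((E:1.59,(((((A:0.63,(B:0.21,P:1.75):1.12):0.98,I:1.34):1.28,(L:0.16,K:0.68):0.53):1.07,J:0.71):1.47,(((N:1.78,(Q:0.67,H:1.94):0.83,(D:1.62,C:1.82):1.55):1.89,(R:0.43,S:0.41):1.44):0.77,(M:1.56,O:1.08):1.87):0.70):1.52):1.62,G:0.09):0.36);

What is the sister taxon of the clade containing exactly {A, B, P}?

The clade containing exactly {A, B, P} attaches to the tree at the node subtending ((A,(B,P)),I).
The other lineage descending from that same node — the sister group — is the single tip I.

I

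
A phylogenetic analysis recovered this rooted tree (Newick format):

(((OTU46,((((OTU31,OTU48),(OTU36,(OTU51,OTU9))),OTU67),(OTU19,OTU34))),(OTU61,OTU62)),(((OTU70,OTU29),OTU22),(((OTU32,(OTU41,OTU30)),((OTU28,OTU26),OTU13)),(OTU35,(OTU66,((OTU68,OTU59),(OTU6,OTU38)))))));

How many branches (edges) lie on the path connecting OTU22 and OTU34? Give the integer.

8

The MRCA of OTU22 and OTU34 is the root of the tree.
From OTU22 up to that node: 3 branches. From OTU34 up to the same node: 5 branches. Total: 3 + 5 = 8.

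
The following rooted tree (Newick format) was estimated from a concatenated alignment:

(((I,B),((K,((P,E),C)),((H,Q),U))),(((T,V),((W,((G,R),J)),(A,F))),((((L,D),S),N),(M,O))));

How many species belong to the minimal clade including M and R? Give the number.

The MRCA of M and R is the node subtending (((T,V),((W,((G,R),J)),(A,F))),((((L,D),S),N),(M,O))).
That clade contains 14 terminal taxa: A, D, F, G, J, L, M, N, O, R, S, T, V, W.

14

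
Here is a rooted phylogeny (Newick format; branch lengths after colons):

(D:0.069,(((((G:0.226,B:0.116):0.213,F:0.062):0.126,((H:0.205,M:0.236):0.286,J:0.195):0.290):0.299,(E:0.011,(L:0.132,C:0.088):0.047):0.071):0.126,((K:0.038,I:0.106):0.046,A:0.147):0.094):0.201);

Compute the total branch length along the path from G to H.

The path runs G → … → MRCA → … → H; the MRCA is the node subtending (((G,B),F),((H,M),J)).
Branch lengths along that path: 0.226 + 0.213 + 0.126 + 0.290 + 0.286 + 0.205 = 1.346.

1.346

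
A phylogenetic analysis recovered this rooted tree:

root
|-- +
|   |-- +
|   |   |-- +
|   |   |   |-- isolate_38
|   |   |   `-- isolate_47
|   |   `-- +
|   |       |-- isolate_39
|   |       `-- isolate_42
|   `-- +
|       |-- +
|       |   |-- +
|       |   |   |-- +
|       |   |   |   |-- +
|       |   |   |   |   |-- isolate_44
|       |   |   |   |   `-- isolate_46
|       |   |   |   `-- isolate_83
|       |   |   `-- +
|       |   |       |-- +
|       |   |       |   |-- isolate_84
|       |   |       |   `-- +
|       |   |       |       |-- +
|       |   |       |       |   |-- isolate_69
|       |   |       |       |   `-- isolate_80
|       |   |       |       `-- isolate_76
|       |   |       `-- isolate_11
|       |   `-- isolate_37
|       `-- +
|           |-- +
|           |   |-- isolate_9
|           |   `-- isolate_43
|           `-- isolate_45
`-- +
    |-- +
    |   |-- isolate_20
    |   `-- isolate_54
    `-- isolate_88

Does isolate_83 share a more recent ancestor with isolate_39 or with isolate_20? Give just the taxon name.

The MRCA of isolate_83 and isolate_39 subtends (((isolate_38,isolate_47),(isolate_39,isolate_42)),(((((isolate_44,isolate_46),isolate_83),((isolate_84,((isolate_69,isolate_80),isolate_76)),isolate_11)),isolate_37),((isolate_9,isolate_43),isolate_45))) (16 taxa).
The MRCA of isolate_83 and isolate_20 is the root, subtending the entire tree (19 taxa).
The first is nested inside the second, so isolate_83 shares a more recent common ancestor with isolate_39.

isolate_39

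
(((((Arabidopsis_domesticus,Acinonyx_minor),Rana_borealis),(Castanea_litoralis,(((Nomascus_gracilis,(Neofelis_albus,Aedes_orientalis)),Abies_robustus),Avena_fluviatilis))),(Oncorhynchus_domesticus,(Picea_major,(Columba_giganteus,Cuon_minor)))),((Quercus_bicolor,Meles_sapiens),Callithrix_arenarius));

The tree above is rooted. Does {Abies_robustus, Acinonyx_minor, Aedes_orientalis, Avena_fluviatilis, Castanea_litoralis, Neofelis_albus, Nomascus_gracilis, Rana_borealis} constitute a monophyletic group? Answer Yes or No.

No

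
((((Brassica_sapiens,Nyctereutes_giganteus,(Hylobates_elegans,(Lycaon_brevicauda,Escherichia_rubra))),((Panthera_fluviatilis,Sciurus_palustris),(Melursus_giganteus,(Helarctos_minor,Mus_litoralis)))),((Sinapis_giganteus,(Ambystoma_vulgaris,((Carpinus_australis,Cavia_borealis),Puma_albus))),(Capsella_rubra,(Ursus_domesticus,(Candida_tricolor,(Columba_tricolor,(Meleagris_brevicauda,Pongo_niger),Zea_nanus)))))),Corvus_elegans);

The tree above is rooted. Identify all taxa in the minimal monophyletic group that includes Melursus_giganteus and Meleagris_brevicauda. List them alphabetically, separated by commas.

Ambystoma_vulgaris, Brassica_sapiens, Candida_tricolor, Capsella_rubra, Carpinus_australis, Cavia_borealis, Columba_tricolor, Escherichia_rubra, Helarctos_minor, Hylobates_elegans, Lycaon_brevicauda, Meleagris_brevicauda, Melursus_giganteus, Mus_litoralis, Nyctereutes_giganteus, Panthera_fluviatilis, Pongo_niger, Puma_albus, Sciurus_palustris, Sinapis_giganteus, Ursus_domesticus, Zea_nanus

Tracing Melursus_giganteus: it sits inside (Melursus_giganteus,(Helarctos_minor,Mus_litoralis)).
Tracing Meleagris_brevicauda: it sits inside (Meleagris_brevicauda,Pongo_niger).
The smallest clade enclosing both is (((Brassica_sapiens,Nyctereutes_giganteus,(Hylobates_elegans,(Lycaon_brevicauda,Escherichia_rubra))),((Panthera_fluviatilis,Sciurus_palustris),(Melursus_giganteus,(Helarctos_minor,Mus_litoralis)))),((Sinapis_giganteus,(Ambystoma_vulgaris,((Carpinus_australis,Cavia_borealis),Puma_albus))),(Capsella_rubra,(Ursus_domesticus,(Candida_tricolor,(Columba_tricolor,(Meleagris_brevicauda,Pongo_niger),Zea_nanus)))))); the answer is its 22 terminal taxa in alphabetical order.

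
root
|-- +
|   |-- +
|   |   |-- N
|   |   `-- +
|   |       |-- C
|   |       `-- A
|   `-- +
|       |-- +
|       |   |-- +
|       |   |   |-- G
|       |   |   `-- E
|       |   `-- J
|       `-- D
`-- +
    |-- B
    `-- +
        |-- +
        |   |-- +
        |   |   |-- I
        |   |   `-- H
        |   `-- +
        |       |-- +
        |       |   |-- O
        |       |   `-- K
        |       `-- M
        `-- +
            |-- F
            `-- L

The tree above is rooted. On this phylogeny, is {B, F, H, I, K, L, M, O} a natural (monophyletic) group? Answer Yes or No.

Yes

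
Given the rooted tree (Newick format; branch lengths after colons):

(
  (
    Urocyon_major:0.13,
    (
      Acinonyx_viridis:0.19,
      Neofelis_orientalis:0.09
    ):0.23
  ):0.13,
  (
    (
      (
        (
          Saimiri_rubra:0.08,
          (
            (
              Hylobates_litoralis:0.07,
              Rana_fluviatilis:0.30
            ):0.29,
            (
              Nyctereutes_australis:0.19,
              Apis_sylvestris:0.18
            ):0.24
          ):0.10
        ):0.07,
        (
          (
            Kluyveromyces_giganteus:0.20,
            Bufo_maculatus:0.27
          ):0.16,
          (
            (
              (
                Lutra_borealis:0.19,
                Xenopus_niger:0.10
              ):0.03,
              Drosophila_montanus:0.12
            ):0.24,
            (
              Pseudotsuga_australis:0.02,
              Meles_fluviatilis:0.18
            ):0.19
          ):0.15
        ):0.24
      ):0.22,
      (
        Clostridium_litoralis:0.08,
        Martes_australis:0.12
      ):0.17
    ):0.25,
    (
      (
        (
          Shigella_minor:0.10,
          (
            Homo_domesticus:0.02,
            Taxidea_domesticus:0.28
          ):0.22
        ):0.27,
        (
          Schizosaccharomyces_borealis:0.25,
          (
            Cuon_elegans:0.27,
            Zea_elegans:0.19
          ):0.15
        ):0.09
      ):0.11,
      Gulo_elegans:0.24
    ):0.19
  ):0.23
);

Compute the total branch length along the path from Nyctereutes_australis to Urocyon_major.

The path runs Nyctereutes_australis → … → MRCA → … → Urocyon_major; the MRCA is the root of the tree.
Branch lengths along that path: 0.19 + 0.24 + 0.10 + 0.07 + 0.22 + 0.25 + 0.23 + 0.13 + 0.13 = 1.56.

1.56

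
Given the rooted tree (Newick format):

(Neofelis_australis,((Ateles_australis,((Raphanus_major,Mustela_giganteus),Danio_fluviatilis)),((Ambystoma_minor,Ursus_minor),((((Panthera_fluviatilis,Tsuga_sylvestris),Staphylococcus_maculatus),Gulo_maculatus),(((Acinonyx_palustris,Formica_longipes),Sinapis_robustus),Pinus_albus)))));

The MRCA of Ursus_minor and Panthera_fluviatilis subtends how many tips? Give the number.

The MRCA of Ursus_minor and Panthera_fluviatilis is the node subtending ((Ambystoma_minor,Ursus_minor),((((Panthera_fluviatilis,Tsuga_sylvestris),Staphylococcus_maculatus),Gulo_maculatus),(((Acinonyx_palustris,Formica_longipes),Sinapis_robustus),Pinus_albus))).
That clade contains 10 terminal taxa: Acinonyx_palustris, Ambystoma_minor, Formica_longipes, Gulo_maculatus, Panthera_fluviatilis, Pinus_albus, Sinapis_robustus, Staphylococcus_maculatus, Tsuga_sylvestris, Ursus_minor.

10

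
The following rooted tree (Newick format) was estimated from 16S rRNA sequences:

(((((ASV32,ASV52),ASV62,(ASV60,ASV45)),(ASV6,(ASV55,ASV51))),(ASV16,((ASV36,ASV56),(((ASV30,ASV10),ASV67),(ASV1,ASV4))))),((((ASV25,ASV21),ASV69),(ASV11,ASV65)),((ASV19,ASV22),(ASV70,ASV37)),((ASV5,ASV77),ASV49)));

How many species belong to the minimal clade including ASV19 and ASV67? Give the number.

28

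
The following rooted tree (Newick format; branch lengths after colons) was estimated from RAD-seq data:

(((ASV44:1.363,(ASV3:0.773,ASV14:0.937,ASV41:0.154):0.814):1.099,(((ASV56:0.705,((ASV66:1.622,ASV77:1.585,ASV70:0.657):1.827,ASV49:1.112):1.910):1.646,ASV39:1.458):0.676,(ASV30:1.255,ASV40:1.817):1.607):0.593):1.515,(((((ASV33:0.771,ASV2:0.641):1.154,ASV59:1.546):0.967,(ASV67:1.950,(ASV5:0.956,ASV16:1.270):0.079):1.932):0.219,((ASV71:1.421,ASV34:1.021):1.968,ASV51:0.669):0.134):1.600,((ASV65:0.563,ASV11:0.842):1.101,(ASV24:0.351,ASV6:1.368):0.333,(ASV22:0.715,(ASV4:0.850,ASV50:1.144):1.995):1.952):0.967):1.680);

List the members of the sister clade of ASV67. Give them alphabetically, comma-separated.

ASV16, ASV5

ASV67 attaches to the tree at the node subtending (ASV67,(ASV5,ASV16)).
The other lineage descending from that same node — the sister group — is (ASV5,ASV16); its 2 tips in alphabetical order are the answer.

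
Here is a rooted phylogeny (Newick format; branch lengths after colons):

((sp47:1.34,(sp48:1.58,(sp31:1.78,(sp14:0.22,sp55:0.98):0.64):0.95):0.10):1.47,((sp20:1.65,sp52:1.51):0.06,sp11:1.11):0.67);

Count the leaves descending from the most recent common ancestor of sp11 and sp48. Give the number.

The MRCA of sp11 and sp48 is the root, so the clade is the entire tree.
That clade contains 8 terminal taxa: sp11, sp14, sp20, sp31, sp47, sp48, sp52, sp55.

8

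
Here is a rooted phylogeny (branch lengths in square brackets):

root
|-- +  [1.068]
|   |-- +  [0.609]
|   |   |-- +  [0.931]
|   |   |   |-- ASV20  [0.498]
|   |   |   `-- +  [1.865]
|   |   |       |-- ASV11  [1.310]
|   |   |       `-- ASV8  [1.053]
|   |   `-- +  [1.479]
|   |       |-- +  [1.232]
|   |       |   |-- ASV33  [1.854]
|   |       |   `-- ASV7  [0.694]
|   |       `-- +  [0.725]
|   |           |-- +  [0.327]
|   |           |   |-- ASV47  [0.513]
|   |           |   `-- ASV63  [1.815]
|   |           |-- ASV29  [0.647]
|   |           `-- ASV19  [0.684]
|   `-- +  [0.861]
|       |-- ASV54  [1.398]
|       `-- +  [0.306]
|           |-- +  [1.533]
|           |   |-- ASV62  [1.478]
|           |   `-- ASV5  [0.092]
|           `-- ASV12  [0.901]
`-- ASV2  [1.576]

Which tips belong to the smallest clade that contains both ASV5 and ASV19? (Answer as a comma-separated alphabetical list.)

Tracing ASV5: it sits inside (ASV62,ASV5).
Tracing ASV19: it sits inside ((ASV47,ASV63),ASV29,ASV19).
The smallest clade enclosing both is (((ASV20,(ASV11,ASV8)),((ASV33,ASV7),((ASV47,ASV63),ASV29,ASV19))),(ASV54,((ASV62,ASV5),ASV12))); the answer is its 13 terminal taxa in alphabetical order.

ASV11, ASV12, ASV19, ASV20, ASV29, ASV33, ASV47, ASV5, ASV54, ASV62, ASV63, ASV7, ASV8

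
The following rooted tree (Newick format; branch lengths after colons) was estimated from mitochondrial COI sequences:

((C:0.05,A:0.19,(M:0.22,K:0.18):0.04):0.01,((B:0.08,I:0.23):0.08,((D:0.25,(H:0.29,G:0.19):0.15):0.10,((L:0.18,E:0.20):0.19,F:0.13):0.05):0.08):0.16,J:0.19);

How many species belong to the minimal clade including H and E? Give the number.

6

The MRCA of H and E is the node subtending ((D,(H,G)),((L,E),F)).
That clade contains 6 terminal taxa: D, E, F, G, H, L.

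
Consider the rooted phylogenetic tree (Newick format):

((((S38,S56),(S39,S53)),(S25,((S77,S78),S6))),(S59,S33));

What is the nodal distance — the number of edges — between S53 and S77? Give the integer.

The MRCA of S53 and S77 is the node subtending (((S38,S56),(S39,S53)),(S25,((S77,S78),S6))).
From S53 up to that node: 3 branches. From S77 up to the same node: 4 branches. Total: 3 + 4 = 7.

7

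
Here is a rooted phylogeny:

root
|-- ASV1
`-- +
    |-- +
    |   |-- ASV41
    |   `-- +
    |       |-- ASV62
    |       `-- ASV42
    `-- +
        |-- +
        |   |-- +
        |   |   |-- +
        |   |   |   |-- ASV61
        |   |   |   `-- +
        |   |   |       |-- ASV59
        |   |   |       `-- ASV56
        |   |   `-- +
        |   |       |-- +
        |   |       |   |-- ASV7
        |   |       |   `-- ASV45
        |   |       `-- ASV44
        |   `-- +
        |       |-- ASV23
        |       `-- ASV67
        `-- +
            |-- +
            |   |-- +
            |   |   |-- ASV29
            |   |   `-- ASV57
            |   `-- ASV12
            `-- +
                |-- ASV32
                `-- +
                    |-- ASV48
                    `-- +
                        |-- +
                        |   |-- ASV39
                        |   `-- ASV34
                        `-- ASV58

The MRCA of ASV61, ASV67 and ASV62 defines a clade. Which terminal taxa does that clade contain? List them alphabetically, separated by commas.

ASV12, ASV23, ASV29, ASV32, ASV34, ASV39, ASV41, ASV42, ASV44, ASV45, ASV48, ASV56, ASV57, ASV58, ASV59, ASV61, ASV62, ASV67, ASV7

Tracing ASV61: it sits inside (ASV61,(ASV59,ASV56)).
Tracing ASV67: it sits inside (ASV23,ASV67).
Tracing ASV62: it sits inside (ASV62,ASV42).
The smallest clade enclosing all 3 is ((ASV41,(ASV62,ASV42)),((((ASV61,(ASV59,ASV56)),((ASV7,ASV45),ASV44)),(ASV23,ASV67)),(((ASV29,ASV57),ASV12),(ASV32,(ASV48,((ASV39,ASV34),ASV58)))))); the answer is its 19 terminal taxa in alphabetical order.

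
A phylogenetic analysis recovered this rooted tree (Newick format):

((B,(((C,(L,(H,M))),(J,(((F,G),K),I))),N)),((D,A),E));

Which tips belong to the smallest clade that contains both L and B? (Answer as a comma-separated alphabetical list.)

Tracing L: it sits inside (L,(H,M)).
Tracing B: it sits inside (B,(((C,(L,(H,M))),(J,(((F,G),K),I))),N)).
The smallest clade enclosing both is (B,(((C,(L,(H,M))),(J,(((F,G),K),I))),N)); the answer is its 11 terminal taxa in alphabetical order.

B, C, F, G, H, I, J, K, L, M, N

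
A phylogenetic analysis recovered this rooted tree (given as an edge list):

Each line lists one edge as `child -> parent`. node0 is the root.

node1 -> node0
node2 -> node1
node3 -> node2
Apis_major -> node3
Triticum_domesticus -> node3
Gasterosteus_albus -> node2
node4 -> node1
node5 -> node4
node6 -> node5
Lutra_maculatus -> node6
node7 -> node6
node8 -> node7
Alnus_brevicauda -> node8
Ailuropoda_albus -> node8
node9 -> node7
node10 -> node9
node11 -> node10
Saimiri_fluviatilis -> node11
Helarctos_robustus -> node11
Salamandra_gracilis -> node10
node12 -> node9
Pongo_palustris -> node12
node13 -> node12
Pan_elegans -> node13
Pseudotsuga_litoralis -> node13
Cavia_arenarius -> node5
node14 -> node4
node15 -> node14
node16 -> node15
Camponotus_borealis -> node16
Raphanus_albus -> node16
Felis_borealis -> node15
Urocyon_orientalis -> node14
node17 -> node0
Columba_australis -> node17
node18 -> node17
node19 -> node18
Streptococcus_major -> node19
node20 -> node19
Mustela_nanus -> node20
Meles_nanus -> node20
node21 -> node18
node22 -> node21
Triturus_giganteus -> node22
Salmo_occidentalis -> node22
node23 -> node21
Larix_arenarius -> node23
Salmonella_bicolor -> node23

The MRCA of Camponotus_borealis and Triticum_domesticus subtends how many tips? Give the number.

17

The MRCA of Camponotus_borealis and Triticum_domesticus is the node subtending (((Apis_major,Triticum_domesticus),Gasterosteus_albus),(((Lutra_maculatus,((Alnus_brevicauda,Ailuropoda_albus),(((Saimiri_fluviatilis,Helarctos_robustus),Salamandra_gracilis),(Pongo_palustris,(Pan_elegans,Pseudotsuga_litoralis))))),Cavia_arenarius),(((Camponotus_borealis,Raphanus_albus),Felis_borealis),Urocyon_orientalis))).
That clade contains 17 terminal taxa: Ailuropoda_albus, Alnus_brevicauda, Apis_major, Camponotus_borealis, Cavia_arenarius, Felis_borealis, Gasterosteus_albus, Helarctos_robustus, Lutra_maculatus, Pan_elegans, Pongo_palustris, Pseudotsuga_litoralis, Raphanus_albus, Saimiri_fluviatilis, Salamandra_gracilis, Triticum_domesticus, Urocyon_orientalis.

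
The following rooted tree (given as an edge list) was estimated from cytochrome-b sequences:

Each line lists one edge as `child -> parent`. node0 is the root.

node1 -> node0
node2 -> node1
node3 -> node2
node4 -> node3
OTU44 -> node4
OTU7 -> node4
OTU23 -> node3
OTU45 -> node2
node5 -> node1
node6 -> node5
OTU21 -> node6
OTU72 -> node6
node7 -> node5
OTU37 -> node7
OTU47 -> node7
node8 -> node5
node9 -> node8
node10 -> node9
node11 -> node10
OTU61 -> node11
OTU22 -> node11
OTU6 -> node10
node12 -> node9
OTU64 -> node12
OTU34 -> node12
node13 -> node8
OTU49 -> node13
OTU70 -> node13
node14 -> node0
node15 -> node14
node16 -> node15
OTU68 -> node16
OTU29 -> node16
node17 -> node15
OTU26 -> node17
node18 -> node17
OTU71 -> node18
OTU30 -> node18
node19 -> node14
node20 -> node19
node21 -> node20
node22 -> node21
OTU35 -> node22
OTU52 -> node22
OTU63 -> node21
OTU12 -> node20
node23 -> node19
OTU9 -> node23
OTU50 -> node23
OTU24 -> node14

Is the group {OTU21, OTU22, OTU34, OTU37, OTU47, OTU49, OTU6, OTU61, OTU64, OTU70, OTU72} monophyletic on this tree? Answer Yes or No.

The most recent common ancestor of these taxa subtends ((OTU21,OTU72),(OTU37,OTU47),((((OTU61,OTU22),OTU6),(OTU64,OTU34)),(OTU49,OTU70))).
That clade has exactly 11 tips — every listed taxon and nothing else — so the group is monophyletic.

Yes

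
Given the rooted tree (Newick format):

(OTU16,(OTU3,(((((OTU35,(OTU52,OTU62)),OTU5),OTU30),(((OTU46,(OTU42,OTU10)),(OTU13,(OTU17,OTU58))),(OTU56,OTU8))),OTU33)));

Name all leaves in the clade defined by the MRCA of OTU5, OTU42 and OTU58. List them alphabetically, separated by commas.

OTU10, OTU13, OTU17, OTU30, OTU35, OTU42, OTU46, OTU5, OTU52, OTU56, OTU58, OTU62, OTU8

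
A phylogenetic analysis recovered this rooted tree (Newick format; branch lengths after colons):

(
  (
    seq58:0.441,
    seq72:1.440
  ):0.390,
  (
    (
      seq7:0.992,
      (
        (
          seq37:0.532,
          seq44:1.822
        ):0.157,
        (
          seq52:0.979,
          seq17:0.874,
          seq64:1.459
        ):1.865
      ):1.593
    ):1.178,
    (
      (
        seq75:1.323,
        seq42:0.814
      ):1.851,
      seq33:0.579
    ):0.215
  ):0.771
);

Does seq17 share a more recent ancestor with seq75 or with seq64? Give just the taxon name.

The MRCA of seq17 and seq64 subtends (seq52,seq17,seq64) (3 taxa).
The MRCA of seq17 and seq75 subtends ((seq7,((seq37,seq44),(seq52,seq17,seq64))),((seq75,seq42),seq33)) (9 taxa).
The first is nested inside the second, so seq17 shares a more recent common ancestor with seq64.

seq64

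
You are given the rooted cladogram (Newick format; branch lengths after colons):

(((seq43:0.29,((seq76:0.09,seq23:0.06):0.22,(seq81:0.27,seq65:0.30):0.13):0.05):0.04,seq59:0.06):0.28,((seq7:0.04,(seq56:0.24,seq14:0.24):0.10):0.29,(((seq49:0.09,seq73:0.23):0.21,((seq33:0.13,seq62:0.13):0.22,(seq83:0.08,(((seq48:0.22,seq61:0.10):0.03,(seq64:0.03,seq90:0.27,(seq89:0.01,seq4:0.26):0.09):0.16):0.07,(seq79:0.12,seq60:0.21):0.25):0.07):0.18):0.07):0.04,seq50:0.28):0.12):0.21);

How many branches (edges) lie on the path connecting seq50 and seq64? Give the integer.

The MRCA of seq50 and seq64 is the node subtending (((seq49,seq73),((seq33,seq62),(seq83,(((seq48,seq61),(seq64,seq90,(seq89,seq4))),(seq79,seq60))))),seq50).
From seq50 up to that node: 1 branch. From seq64 up to the same node: 7 branches. Total: 1 + 7 = 8.

8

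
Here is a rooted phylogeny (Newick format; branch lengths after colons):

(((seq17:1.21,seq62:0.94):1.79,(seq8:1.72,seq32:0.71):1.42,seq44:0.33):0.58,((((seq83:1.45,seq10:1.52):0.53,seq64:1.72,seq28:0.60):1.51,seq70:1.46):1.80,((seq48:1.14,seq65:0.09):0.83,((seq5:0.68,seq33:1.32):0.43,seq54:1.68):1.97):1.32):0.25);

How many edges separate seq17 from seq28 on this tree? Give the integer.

7

The MRCA of seq17 and seq28 is the root of the tree.
From seq17 up to that node: 3 branches. From seq28 up to the same node: 4 branches. Total: 3 + 4 = 7.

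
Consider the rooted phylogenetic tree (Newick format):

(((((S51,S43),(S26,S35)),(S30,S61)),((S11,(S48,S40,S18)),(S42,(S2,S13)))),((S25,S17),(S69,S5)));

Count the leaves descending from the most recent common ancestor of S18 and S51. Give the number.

The MRCA of S18 and S51 is the node subtending ((((S51,S43),(S26,S35)),(S30,S61)),((S11,(S48,S40,S18)),(S42,(S2,S13)))).
That clade contains 13 terminal taxa: S11, S13, S18, S2, S26, S30, S35, S40, S42, S43, S48, S51, S61.

13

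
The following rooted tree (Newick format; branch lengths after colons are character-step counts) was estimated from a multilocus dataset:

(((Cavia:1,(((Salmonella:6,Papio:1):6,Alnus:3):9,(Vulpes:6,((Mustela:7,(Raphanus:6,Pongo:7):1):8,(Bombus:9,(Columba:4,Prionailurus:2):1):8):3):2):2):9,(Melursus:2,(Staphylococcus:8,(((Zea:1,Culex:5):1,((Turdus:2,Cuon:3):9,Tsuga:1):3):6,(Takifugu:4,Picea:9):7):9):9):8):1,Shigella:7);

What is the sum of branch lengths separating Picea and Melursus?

The path runs Picea → … → MRCA → … → Melursus; the MRCA is the node subtending (Melursus,(Staphylococcus,(((Zea,Culex),((Turdus,Cuon),Tsuga)),(Takifugu,Picea)))).
Branch lengths along that path: 9 + 7 + 9 + 9 + 2 = 36.

36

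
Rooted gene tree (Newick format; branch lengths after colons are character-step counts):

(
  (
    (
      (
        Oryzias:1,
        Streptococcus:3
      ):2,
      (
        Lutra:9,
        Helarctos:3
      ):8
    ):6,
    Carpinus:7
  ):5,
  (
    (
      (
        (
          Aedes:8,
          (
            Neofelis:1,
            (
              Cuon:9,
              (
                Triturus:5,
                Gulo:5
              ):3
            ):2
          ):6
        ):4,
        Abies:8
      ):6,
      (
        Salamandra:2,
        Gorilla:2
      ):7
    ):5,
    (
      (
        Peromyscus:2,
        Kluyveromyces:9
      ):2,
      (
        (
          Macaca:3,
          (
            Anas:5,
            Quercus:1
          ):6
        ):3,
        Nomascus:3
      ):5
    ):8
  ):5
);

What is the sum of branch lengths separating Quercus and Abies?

42

The path runs Quercus → … → MRCA → … → Abies; the MRCA is the node subtending ((((Aedes,(Neofelis,(Cuon,(Triturus,Gulo)))),Abies),(Salamandra,Gorilla)),((Peromyscus,Kluyveromyces),((Macaca,(Anas,Quercus)),Nomascus))).
Branch lengths along that path: 1 + 6 + 3 + 5 + 8 + 5 + 6 + 8 = 42.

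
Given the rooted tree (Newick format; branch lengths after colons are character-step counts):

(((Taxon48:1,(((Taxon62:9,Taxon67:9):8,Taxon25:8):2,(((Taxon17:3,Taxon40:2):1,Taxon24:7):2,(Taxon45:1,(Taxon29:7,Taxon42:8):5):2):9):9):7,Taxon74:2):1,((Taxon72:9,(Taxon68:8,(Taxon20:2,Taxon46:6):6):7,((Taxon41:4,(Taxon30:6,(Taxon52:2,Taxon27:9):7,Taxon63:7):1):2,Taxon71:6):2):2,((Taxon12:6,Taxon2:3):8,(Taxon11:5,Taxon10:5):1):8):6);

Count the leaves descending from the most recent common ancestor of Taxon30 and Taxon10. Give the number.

14

The MRCA of Taxon30 and Taxon10 is the node subtending ((Taxon72,(Taxon68,(Taxon20,Taxon46)),((Taxon41,(Taxon30,(Taxon52,Taxon27),Taxon63)),Taxon71)),((Taxon12,Taxon2),(Taxon11,Taxon10))).
That clade contains 14 terminal taxa: Taxon10, Taxon11, Taxon12, Taxon2, Taxon20, Taxon27, Taxon30, Taxon41, Taxon46, Taxon52, Taxon63, Taxon68, Taxon71, Taxon72.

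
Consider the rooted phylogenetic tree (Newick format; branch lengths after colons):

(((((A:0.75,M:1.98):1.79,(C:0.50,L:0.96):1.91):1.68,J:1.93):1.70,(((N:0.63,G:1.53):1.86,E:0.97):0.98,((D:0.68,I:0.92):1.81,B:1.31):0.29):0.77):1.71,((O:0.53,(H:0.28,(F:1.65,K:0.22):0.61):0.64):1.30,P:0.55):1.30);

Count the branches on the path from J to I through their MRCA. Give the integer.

6

The MRCA of J and I is the node subtending ((((A,M),(C,L)),J),(((N,G),E),((D,I),B))).
From J up to that node: 2 branches. From I up to the same node: 4 branches. Total: 2 + 4 = 6.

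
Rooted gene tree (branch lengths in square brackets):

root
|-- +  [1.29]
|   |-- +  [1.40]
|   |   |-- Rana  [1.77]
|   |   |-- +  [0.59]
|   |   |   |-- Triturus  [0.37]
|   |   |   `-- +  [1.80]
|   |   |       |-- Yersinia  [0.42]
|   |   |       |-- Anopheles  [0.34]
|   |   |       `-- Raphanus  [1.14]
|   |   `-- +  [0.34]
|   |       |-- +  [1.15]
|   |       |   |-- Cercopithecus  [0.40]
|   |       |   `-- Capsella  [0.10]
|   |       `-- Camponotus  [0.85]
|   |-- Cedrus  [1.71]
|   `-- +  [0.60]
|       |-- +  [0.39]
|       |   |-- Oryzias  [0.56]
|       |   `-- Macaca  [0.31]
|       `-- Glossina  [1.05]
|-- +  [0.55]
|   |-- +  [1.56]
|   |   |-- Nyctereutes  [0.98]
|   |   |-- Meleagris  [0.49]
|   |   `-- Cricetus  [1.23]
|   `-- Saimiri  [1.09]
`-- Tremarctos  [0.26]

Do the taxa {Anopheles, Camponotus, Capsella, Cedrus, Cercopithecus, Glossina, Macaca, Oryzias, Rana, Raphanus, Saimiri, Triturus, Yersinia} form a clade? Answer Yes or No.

No

The MRCA of the listed taxa is the root, so the smallest clade containing them is the whole tree.
That clade also contains Cricetus, Meleagris, Nyctereutes, Tremarctos, which are not in the proposed group, so the group is not monophyletic.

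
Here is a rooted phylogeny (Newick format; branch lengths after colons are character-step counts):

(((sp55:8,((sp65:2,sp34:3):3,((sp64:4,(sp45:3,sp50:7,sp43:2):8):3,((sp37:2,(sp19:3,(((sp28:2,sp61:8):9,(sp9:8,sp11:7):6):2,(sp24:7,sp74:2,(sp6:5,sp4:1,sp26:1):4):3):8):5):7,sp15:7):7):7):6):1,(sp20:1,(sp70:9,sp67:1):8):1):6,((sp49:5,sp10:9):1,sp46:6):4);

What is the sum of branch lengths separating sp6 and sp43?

52

The path runs sp6 → … → MRCA → … → sp43; the MRCA is the node subtending ((sp64,(sp45,sp50,sp43)),((sp37,(sp19,(((sp28,sp61),(sp9,sp11)),(sp24,sp74,(sp6,sp4,sp26))))),sp15)).
Branch lengths along that path: 5 + 4 + 3 + 8 + 5 + 7 + 7 + 3 + 8 + 2 = 52.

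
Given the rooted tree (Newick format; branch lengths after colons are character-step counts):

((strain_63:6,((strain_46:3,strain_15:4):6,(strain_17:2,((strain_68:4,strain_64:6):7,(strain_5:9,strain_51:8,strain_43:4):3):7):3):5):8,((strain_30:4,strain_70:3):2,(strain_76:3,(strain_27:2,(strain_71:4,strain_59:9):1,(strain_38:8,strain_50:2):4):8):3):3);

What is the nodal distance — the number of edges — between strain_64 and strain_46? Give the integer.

The MRCA of strain_64 and strain_46 is the node subtending ((strain_46,strain_15),(strain_17,((strain_68,strain_64),(strain_5,strain_51,strain_43)))).
From strain_64 up to that node: 4 branches. From strain_46 up to the same node: 2 branches. Total: 4 + 2 = 6.

6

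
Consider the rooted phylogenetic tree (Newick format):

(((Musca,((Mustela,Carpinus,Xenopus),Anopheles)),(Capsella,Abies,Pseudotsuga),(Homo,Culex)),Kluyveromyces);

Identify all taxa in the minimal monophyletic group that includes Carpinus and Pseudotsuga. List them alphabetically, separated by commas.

Tracing Carpinus: it sits inside (Mustela,Carpinus,Xenopus).
Tracing Pseudotsuga: it sits inside (Capsella,Abies,Pseudotsuga).
The smallest clade enclosing both is ((Musca,((Mustela,Carpinus,Xenopus),Anopheles)),(Capsella,Abies,Pseudotsuga),(Homo,Culex)); the answer is its 10 terminal taxa in alphabetical order.

Abies, Anopheles, Capsella, Carpinus, Culex, Homo, Musca, Mustela, Pseudotsuga, Xenopus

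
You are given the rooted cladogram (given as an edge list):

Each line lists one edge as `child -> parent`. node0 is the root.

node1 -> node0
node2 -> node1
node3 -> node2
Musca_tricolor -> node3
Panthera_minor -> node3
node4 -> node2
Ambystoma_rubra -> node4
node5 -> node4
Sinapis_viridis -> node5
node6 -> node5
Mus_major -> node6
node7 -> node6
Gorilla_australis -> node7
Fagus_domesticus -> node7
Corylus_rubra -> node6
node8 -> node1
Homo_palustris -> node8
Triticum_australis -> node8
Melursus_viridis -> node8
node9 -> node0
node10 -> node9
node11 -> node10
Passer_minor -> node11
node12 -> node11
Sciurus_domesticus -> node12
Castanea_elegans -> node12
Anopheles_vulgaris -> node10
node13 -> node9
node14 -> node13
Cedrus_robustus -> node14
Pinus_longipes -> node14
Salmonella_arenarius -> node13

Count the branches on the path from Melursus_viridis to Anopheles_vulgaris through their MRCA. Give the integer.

6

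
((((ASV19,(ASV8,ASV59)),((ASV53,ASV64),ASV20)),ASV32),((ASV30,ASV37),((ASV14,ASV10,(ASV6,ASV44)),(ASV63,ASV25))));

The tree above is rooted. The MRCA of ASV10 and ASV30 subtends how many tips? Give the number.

8

The MRCA of ASV10 and ASV30 is the node subtending ((ASV30,ASV37),((ASV14,ASV10,(ASV6,ASV44)),(ASV63,ASV25))).
That clade contains 8 terminal taxa: ASV10, ASV14, ASV25, ASV30, ASV37, ASV44, ASV6, ASV63.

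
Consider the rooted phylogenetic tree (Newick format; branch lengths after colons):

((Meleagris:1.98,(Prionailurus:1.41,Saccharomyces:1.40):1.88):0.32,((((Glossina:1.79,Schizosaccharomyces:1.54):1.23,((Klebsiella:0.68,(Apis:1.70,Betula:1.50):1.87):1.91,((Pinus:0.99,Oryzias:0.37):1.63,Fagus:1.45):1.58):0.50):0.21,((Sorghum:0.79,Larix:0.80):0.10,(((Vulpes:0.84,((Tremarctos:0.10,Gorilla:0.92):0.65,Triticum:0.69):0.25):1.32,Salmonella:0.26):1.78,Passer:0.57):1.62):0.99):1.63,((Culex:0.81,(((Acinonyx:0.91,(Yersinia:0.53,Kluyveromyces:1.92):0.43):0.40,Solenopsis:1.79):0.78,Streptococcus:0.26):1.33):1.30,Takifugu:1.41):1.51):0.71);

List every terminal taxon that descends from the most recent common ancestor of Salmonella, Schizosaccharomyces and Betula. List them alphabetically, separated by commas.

Tracing Salmonella: it sits inside ((Vulpes,((Tremarctos,Gorilla),Triticum)),Salmonella).
Tracing Schizosaccharomyces: it sits inside (Glossina,Schizosaccharomyces).
Tracing Betula: it sits inside (Apis,Betula).
The smallest clade enclosing all 3 is (((Glossina,Schizosaccharomyces),((Klebsiella,(Apis,Betula)),((Pinus,Oryzias),Fagus))),((Sorghum,Larix),(((Vulpes,((Tremarctos,Gorilla),Triticum)),Salmonella),Passer))); the answer is its 16 terminal taxa in alphabetical order.

Apis, Betula, Fagus, Glossina, Gorilla, Klebsiella, Larix, Oryzias, Passer, Pinus, Salmonella, Schizosaccharomyces, Sorghum, Tremarctos, Triticum, Vulpes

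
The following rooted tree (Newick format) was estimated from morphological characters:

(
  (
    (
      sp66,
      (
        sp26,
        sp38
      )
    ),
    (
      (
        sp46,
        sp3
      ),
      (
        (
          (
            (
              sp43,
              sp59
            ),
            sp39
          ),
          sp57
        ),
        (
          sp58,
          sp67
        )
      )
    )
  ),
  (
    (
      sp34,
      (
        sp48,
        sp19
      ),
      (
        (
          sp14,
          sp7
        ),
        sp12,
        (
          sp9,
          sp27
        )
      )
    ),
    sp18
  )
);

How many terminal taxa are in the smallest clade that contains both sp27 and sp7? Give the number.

5

The MRCA of sp27 and sp7 is the node subtending ((sp14,sp7),sp12,(sp9,sp27)).
That clade contains 5 terminal taxa: sp12, sp14, sp27, sp7, sp9.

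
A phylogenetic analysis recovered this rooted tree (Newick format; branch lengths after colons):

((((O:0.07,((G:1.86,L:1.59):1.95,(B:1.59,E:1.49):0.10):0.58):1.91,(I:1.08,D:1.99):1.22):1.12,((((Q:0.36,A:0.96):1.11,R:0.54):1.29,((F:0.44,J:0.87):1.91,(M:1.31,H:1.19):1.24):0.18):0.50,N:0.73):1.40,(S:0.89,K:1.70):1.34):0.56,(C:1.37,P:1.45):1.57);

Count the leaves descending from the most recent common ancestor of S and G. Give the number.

17

The MRCA of S and G is the node subtending (((O,((G,L),(B,E))),(I,D)),((((Q,A),R),((F,J),(M,H))),N),(S,K)).
That clade contains 17 terminal taxa: A, B, D, E, F, G, H, I, J, K, L, M, N, O, Q, R, S.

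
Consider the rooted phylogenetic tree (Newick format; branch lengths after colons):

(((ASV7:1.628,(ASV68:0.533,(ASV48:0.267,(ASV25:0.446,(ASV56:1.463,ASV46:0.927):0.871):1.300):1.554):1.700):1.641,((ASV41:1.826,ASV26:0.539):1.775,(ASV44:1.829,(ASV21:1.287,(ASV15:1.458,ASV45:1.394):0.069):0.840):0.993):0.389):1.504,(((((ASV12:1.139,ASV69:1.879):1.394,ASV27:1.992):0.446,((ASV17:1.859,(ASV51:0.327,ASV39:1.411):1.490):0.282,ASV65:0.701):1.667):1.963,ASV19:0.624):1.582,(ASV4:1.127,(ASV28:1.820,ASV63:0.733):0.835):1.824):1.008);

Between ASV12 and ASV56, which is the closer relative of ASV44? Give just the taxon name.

ASV56

The MRCA of ASV44 and ASV56 subtends ((ASV7,(ASV68,(ASV48,(ASV25,(ASV56,ASV46))))),((ASV41,ASV26),(ASV44,(ASV21,(ASV15,ASV45))))) (12 taxa).
The MRCA of ASV44 and ASV12 is the root, subtending the entire tree (23 taxa).
The first is nested inside the second, so ASV44 shares a more recent common ancestor with ASV56.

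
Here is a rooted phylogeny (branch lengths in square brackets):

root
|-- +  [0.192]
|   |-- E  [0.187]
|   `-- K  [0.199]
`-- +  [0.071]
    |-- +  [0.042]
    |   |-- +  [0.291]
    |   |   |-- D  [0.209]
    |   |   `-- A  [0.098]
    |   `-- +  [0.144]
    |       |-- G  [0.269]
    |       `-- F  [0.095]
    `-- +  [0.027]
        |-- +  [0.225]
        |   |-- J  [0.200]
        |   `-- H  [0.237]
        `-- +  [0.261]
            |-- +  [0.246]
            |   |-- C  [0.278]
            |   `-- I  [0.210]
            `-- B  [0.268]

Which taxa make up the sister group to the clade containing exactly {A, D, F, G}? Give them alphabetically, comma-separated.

The clade containing exactly {A, D, F, G} attaches to the tree at the node subtending (((D,A),(G,F)),((J,H),((C,I),B))).
The other lineage descending from that same node — the sister group — is ((J,H),((C,I),B)); its 5 tips in alphabetical order are the answer.

B, C, H, I, J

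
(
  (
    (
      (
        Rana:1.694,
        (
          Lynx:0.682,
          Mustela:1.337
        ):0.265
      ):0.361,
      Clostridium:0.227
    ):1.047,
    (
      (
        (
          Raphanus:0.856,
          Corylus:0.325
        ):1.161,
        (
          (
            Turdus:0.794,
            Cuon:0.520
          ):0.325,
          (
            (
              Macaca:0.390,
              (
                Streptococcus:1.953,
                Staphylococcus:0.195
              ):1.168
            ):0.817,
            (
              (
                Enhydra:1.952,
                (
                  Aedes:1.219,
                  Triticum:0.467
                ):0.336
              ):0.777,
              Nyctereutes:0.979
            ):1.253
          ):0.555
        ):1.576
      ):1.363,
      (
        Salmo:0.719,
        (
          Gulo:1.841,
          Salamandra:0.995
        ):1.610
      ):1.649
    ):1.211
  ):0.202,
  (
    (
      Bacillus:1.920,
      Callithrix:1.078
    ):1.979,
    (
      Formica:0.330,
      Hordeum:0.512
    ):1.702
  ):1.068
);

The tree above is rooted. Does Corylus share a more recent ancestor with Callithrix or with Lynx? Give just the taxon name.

The MRCA of Corylus and Lynx subtends (((Rana,(Lynx,Mustela)),Clostridium),(((Raphanus,Corylus),((Turdus,Cuon),((Macaca,(Streptococcus,Staphylococcus)),((Enhydra,(Aedes,Triticum)),Nyctereutes)))),(Salmo,(Gulo,Salamandra)))) (18 taxa).
The MRCA of Corylus and Callithrix is the root, subtending the entire tree (22 taxa).
The first is nested inside the second, so Corylus shares a more recent common ancestor with Lynx.

Lynx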